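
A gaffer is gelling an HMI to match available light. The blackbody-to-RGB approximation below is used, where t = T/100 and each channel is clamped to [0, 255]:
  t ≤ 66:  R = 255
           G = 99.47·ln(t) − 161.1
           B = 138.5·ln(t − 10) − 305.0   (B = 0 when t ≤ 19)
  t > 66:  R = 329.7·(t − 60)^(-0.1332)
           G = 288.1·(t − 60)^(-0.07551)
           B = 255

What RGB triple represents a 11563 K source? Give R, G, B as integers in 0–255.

R=193, G=213, B=255

t = 11563/100 = 115.63; the t > 66 branch applies.
R = 329.7·(115.63 − 60)^(-0.1332) = 329.7·55.63^(-0.1332) = 329.7·0.58550 = 193.038.
G = 288.1·(115.63 − 60)^(-0.07551) = 288.1·55.63^(-0.07551) = 288.1·0.73826 = 212.694.
B = 255 by definition for t > 66.
Rounded: (193, 213, 255).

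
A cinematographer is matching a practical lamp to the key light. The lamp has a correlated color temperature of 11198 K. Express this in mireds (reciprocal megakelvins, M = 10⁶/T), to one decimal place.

89.3 mireds

M = 10⁶ / 11198 = 89.302 → 89.3 mireds.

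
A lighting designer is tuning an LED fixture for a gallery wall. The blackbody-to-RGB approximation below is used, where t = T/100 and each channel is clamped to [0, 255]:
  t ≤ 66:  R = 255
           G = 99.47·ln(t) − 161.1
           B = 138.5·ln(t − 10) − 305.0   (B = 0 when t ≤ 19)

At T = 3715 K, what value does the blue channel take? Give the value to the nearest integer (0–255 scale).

t = 3715/100 = 37.15; the t ≤ 66 branch applies.
B = 138.5·ln(37.15 − 10) − 305.0 = 138.5·ln 27.15 − 305.0 = 138.5·3.3014 − 305.0 = 152.241.
Rounded: 152.

152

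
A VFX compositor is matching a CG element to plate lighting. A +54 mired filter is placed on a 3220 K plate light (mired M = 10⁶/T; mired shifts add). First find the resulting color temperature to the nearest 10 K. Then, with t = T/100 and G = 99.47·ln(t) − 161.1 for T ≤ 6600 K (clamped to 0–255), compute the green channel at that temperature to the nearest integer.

M_in = 10⁶/3220 = 310.56; M_out = 310.56 + (+54) = 364.56.
T_out = 10⁶/364.56 = 2743.0 K → 2740 K; t = 27.4.
G = 99.47·ln 27.4 − 161.1 = 99.47·3.3105 − 161.1 = 168.200.
Rounded: 168.

168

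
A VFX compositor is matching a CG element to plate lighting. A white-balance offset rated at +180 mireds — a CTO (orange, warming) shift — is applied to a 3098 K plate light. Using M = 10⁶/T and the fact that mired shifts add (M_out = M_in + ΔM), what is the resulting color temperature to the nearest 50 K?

M_in = 10⁶/3098 = 322.79 mireds.
M_out = 322.79 + (+180) = 502.79 mireds.
T_out = 10⁶/502.79 = 1988.9 K → 2000 K.

2000 K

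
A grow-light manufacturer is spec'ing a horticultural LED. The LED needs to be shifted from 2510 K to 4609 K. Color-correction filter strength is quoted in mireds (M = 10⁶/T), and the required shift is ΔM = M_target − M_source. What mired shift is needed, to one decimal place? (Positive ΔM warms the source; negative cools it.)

-181.4 mireds

M_source = 10⁶/2510 = 398.406; M_target = 10⁶/4609 = 216.967.
ΔM = 216.967 − 398.406 = -181.440 → -181.4 mireds, a cooling shift.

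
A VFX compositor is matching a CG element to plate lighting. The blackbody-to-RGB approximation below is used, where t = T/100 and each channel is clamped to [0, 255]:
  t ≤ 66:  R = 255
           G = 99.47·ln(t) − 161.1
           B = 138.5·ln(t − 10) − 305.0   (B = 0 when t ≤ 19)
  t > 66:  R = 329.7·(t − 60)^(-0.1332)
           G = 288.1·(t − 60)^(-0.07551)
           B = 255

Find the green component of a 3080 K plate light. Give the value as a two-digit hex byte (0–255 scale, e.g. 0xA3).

t = 3080/100 = 30.8; the t ≤ 66 branch applies.
G = 99.47·ln 30.8 − 161.1 = 99.47·3.4275 − 161.1 = 179.835.
Rounded: 180; in hex, 0xB4.

0xB4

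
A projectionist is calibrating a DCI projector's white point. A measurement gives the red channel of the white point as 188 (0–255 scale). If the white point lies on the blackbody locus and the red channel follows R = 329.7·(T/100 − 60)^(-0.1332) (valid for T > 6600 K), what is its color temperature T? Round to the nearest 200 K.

12800 K

(t − 60)^(-0.1332) = 188/329.7 = 0.57022.
t − 60 = 0.57022^(1/-0.1332) = 0.57022^(-7.508) = 67.848, so t = 127.848.
T = 100·t = 12785 K → 12800 K to the nearest 200 K.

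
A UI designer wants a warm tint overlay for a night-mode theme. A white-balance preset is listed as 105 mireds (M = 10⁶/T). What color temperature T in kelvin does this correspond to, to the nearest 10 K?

9520 K

T = 10⁶ / 105 = 9523.81 K → 9520 K.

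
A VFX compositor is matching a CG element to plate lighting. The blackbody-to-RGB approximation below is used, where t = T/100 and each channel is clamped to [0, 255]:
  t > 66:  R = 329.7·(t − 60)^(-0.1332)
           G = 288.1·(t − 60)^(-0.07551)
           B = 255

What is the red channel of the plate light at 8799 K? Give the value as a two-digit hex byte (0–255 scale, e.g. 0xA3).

0xD4

t = 8799/100 = 87.99; the t > 66 branch applies.
R = 329.7·(87.99 − 60)^(-0.1332) = 329.7·27.99^(-0.1332) = 329.7·0.64159 = 211.533.
Rounded: 212; in hex, 0xD4.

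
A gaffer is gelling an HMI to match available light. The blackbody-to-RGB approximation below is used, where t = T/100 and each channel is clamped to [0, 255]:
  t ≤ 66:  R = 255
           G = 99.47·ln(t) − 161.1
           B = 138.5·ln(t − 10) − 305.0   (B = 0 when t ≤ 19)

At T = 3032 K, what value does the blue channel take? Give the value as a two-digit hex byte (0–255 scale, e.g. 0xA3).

t = 3032/100 = 30.32; the t ≤ 66 branch applies.
B = 138.5·ln(30.32 − 10) − 305.0 = 138.5·ln 20.32 − 305.0 = 138.5·3.0116 − 305.0 = 112.107.
Rounded: 112; in hex, 0x70.

0x70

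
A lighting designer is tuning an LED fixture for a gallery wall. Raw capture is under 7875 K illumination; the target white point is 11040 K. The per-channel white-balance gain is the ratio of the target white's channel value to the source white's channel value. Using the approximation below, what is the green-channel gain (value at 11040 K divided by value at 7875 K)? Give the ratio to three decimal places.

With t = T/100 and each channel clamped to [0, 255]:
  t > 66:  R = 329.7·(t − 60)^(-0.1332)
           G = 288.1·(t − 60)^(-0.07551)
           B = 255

At 7875 K (t = 78.75):
  G = 288.1·(78.75 − 60)^(-0.07551) = 288.1·18.75^(-0.07551) = 288.1·0.80145 = 230.897.
At 11040 K (t = 110.4):
  G = 288.1·(110.4 − 60)^(-0.07551) = 288.1·50.4^(-0.07551) = 288.1·0.74379 = 214.285.
Gain = 214.285 / 230.897 = 0.9281 → 0.928.

0.928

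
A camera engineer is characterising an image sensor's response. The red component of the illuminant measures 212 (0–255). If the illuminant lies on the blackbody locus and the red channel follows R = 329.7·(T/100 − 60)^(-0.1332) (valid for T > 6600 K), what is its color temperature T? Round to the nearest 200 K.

(t − 60)^(-0.1332) = 212/329.7 = 0.64301.
t − 60 = 0.64301^(1/-0.1332) = 0.64301^(-7.508) = 27.530, so t = 87.530.
T = 100·t = 8753 K → 8800 K to the nearest 200 K.

8800 K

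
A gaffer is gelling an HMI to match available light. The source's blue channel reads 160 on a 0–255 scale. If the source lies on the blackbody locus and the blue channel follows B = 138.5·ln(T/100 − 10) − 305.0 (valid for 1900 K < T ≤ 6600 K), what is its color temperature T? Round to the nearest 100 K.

ln(t − 10) = (160 + 305.0) / 138.5 = 3.3574.
t − 10 = e^3.3574 = 28.714, so t = 38.714.
T = 100·t = 3871 K → 3900 K to the nearest 100 K.

3900 K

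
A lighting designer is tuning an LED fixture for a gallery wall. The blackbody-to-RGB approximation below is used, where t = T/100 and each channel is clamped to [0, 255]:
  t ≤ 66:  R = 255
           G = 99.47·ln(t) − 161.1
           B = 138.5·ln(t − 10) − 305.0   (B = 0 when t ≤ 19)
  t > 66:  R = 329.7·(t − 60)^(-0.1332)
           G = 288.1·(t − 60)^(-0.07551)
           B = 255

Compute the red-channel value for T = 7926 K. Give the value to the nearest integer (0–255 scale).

t = 7926/100 = 79.26; the t > 66 branch applies.
R = 329.7·(79.26 − 60)^(-0.1332) = 329.7·19.26^(-0.1332) = 329.7·0.67435 = 222.332.
Rounded: 222.

222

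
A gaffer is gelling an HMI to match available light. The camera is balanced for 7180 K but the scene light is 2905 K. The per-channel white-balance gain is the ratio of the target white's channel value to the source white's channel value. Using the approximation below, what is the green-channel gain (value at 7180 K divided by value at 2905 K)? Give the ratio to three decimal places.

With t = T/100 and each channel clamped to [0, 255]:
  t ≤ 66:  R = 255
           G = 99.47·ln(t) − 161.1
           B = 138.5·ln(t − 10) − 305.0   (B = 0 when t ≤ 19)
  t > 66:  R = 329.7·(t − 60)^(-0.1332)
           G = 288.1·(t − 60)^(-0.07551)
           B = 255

1.374

At 2905 K (t = 29.05):
  G = 99.47·ln 29.05 − 161.1 = 99.47·3.3690 − 161.1 = 174.016.
At 7180 K (t = 71.8):
  G = 288.1·(71.8 − 60)^(-0.07551) = 288.1·11.8^(-0.07551) = 288.1·0.82997 = 239.114.
Gain = 239.114 / 174.016 = 1.3741 → 1.374.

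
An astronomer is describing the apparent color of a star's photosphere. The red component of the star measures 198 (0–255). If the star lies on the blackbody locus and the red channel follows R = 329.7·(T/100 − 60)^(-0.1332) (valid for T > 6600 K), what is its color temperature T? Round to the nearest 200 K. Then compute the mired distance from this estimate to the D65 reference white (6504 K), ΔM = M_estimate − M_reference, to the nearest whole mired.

-59 mireds

(t − 60)^(-0.1332) = 198/329.7 = 0.60055.
t − 60 = 0.60055^(1/-0.1332) = 0.60055^(-7.508) = 45.980, so t = 105.980.
T = 100·t = 10598 K → 10600 K to the nearest 200 K.
M_estimate = 10⁶/10600 = 94.34; M_reference = 10⁶/6504 = 153.75.
ΔM = 94.34 − 153.75 = -59.41 → -59 mireds.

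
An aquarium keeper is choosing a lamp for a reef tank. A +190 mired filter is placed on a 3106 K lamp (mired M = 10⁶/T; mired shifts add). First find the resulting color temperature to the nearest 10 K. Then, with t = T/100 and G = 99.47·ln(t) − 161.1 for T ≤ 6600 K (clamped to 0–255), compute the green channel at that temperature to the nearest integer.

M_in = 10⁶/3106 = 321.96; M_out = 321.96 + (+190) = 511.96.
T_out = 10⁶/511.96 = 1953.3 K → 1950 K; t = 19.5.
G = 99.47·ln 19.5 − 161.1 = 99.47·2.9704 − 161.1 = 134.367.
Rounded: 134.

134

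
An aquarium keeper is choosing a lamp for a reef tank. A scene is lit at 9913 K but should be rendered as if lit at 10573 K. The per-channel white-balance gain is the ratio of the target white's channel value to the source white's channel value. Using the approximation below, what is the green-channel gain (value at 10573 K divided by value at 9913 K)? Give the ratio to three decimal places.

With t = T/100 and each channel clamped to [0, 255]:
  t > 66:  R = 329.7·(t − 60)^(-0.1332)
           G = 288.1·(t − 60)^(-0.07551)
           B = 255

0.988

At 9913 K (t = 99.13):
  G = 288.1·(99.13 − 60)^(-0.07551) = 288.1·39.13^(-0.07551) = 288.1·0.75814 = 218.420.
At 10573 K (t = 105.73):
  G = 288.1·(105.73 − 60)^(-0.07551) = 288.1·45.73^(-0.07551) = 288.1·0.74927 = 215.865.
Gain = 215.865 / 218.420 = 0.9883 → 0.988.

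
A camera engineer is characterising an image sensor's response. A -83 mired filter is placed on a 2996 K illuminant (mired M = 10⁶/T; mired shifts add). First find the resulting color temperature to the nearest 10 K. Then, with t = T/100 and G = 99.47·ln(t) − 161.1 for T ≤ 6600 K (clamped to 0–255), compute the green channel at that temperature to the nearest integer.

M_in = 10⁶/2996 = 333.78; M_out = 333.78 + (-83) = 250.78.
T_out = 10⁶/250.78 = 3987.6 K → 3990 K; t = 39.9.
G = 99.47·ln 39.9 − 161.1 = 99.47·3.6864 − 161.1 = 205.584.
Rounded: 206.

206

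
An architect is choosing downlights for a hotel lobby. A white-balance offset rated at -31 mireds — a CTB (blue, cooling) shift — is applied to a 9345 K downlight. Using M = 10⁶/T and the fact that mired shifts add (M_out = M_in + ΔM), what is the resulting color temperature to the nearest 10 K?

M_in = 10⁶/9345 = 107.01 mireds.
M_out = 107.01 + (-31) = 76.01 mireds.
T_out = 10⁶/76.01 = 13156.3 K → 13160 K.

13160 K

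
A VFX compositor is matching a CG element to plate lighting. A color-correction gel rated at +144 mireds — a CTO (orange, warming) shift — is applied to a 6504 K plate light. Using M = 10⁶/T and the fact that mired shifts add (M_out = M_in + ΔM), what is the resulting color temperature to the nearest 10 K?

M_in = 10⁶/6504 = 153.75 mireds.
M_out = 153.75 + (+144) = 297.75 mireds.
T_out = 10⁶/297.75 = 3358.5 K → 3360 K.

3360 K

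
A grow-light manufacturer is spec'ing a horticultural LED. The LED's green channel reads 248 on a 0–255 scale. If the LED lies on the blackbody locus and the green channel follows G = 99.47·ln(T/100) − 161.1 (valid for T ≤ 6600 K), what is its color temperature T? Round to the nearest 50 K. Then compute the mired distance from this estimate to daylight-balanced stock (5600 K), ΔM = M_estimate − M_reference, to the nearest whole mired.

ln t = (248 + 161.1) / 99.47 = 4.1128.
t = e^4.1128 = 61.117.
T = 100·t = 6112 K → 6100 K to the nearest 50 K.
M_estimate = 10⁶/6100 = 163.93; M_reference = 10⁶/5600 = 178.57.
ΔM = 163.93 − 178.57 = -14.64 → -15 mireds.

-15 mireds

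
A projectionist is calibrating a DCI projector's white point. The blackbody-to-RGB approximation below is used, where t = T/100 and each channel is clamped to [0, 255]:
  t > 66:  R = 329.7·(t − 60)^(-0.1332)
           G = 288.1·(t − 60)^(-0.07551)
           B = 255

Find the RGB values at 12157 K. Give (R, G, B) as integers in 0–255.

(190, 211, 255)

t = 12157/100 = 121.57; the t > 66 branch applies.
R = 329.7·(121.57 − 60)^(-0.1332) = 329.7·61.57^(-0.1332) = 329.7·0.57764 = 190.447.
G = 288.1·(121.57 − 60)^(-0.07551) = 288.1·61.57^(-0.07551) = 288.1·0.73263 = 211.071.
B = 255 by definition for t > 66.
Rounded: (190, 211, 255).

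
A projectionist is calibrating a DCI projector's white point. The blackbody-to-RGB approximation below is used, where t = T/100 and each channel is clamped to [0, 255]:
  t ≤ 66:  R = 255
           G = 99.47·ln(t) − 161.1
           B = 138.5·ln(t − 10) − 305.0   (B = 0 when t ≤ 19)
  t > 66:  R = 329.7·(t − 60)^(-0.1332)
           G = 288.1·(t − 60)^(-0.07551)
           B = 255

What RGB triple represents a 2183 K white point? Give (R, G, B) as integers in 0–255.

t = 2183/100 = 21.83; the t ≤ 66 branch applies.
R = 255 by definition for t ≤ 66.
G = 99.47·ln 21.83 − 161.1 = 99.47·3.0833 − 161.1 = 145.594.
B = 138.5·ln(21.83 − 10) − 305.0 = 138.5·ln 11.83 − 305.0 = 138.5·2.4706 − 305.0 = 37.183.
Rounded: (255, 146, 37).

(255, 146, 37)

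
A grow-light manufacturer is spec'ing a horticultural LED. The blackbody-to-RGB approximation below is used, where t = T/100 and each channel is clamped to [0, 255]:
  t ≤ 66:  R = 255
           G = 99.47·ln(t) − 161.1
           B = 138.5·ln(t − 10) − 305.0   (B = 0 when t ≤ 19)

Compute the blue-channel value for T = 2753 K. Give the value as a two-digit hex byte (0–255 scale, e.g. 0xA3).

0x5C

t = 2753/100 = 27.53; the t ≤ 66 branch applies.
B = 138.5·ln(27.53 − 10) − 305.0 = 138.5·ln 17.53 − 305.0 = 138.5·2.8639 − 305.0 = 91.652.
Rounded: 92; in hex, 0x5C.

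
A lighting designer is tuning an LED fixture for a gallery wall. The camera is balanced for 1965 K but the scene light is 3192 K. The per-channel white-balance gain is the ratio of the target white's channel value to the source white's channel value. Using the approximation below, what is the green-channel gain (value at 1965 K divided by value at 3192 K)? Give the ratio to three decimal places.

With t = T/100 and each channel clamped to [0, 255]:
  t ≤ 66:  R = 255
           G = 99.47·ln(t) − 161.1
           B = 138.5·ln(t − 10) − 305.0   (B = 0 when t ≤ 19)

At 3192 K (t = 31.92):
  G = 99.47·ln 31.92 − 161.1 = 99.47·3.4632 − 161.1 = 183.388.
At 1965 K (t = 19.65):
  G = 99.47·ln 19.65 − 161.1 = 99.47·2.9781 − 161.1 = 135.129.
Gain = 135.129 / 183.388 = 0.7369 → 0.737.

0.737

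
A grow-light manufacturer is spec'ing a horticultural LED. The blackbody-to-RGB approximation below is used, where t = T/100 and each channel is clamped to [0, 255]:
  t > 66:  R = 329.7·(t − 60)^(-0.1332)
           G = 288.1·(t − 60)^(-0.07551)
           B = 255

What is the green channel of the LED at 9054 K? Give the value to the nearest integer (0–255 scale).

t = 9054/100 = 90.54; the t > 66 branch applies.
G = 288.1·(90.54 − 60)^(-0.07551) = 288.1·30.54^(-0.07551) = 288.1·0.77246 = 222.547.
Rounded: 223.

223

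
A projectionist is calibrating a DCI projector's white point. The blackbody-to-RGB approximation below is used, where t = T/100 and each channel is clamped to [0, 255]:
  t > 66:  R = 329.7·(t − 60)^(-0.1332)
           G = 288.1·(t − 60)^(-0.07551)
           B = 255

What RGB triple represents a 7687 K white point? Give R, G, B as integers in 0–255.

t = 7687/100 = 76.87; the t > 66 branch applies.
R = 329.7·(76.87 − 60)^(-0.1332) = 329.7·16.87^(-0.1332) = 329.7·0.68635 = 226.291.
G = 288.1·(76.87 − 60)^(-0.07551) = 288.1·16.87^(-0.07551) = 288.1·0.80787 = 232.747.
B = 255 by definition for t > 66.
Rounded: (226, 233, 255).

R=226, G=233, B=255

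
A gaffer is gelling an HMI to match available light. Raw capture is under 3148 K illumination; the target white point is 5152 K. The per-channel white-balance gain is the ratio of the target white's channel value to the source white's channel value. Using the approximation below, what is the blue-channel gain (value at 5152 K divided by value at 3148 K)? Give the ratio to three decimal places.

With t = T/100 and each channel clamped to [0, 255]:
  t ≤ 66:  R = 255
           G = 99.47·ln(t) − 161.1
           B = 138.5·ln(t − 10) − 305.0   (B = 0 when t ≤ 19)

At 3148 K (t = 31.48):
  B = 138.5·ln(31.48 − 10) − 305.0 = 138.5·ln 21.48 − 305.0 = 138.5·3.0671 − 305.0 = 119.796.
At 5152 K (t = 51.52):
  B = 138.5·ln(51.52 − 10) − 305.0 = 138.5·ln 41.52 − 305.0 = 138.5·3.7262 − 305.0 = 211.075.
Gain = 211.075 / 119.796 = 1.7619 → 1.762.

1.762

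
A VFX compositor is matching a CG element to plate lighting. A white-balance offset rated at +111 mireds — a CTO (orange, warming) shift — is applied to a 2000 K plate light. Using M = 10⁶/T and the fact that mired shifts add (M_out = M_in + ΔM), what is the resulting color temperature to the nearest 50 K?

1650 K

M_in = 10⁶/2000 = 500.00 mireds.
M_out = 500.00 + (+111) = 611.00 mireds.
T_out = 10⁶/611.00 = 1636.7 K → 1650 K.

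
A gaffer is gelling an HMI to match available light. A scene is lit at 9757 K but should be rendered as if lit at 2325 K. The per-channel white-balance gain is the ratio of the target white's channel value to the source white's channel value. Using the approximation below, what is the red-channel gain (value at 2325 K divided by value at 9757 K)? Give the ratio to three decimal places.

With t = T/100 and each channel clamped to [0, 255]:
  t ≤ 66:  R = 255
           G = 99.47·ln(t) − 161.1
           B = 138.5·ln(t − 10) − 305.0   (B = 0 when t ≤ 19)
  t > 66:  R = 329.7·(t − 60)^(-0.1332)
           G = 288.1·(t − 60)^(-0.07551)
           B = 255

1.254

At 9757 K (t = 97.57):
  R = 329.7·(97.57 − 60)^(-0.1332) = 329.7·37.57^(-0.1332) = 329.7·0.61692 = 203.400.
At 2325 K (t = 23.25):
  R = 255 by definition for t ≤ 66.
Gain = 255.000 / 203.400 = 1.2537 → 1.254.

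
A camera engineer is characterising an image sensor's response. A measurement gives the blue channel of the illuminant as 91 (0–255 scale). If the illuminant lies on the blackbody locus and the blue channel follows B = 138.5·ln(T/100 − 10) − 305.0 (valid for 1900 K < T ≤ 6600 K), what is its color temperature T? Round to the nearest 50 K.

2750 K

ln(t − 10) = (91 + 305.0) / 138.5 = 2.8592.
t − 10 = e^2.8592 = 17.448, so t = 27.448.
T = 100·t = 2745 K → 2750 K to the nearest 50 K.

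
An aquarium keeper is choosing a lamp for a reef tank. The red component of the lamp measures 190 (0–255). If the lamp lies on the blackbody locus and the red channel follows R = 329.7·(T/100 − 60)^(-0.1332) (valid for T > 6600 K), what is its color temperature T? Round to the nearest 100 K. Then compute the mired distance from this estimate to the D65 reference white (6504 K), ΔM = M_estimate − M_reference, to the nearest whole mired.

(t − 60)^(-0.1332) = 190/329.7 = 0.57628.
t − 60 = 0.57628^(1/-0.1332) = 0.57628^(-7.508) = 62.667, so t = 122.667.
T = 100·t = 12267 K → 12300 K to the nearest 100 K.
M_estimate = 10⁶/12300 = 81.30; M_reference = 10⁶/6504 = 153.75.
ΔM = 81.30 − 153.75 = -72.45 → -72 mireds.

-72 mireds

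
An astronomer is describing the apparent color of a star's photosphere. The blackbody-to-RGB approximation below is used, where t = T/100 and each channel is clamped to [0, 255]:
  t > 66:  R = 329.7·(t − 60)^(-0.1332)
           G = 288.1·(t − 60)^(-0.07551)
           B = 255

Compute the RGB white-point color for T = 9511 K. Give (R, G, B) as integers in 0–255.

t = 9511/100 = 95.11; the t > 66 branch applies.
R = 329.7·(95.11 − 60)^(-0.1332) = 329.7·35.11^(-0.1332) = 329.7·0.62251 = 205.243.
G = 288.1·(95.11 − 60)^(-0.07551) = 288.1·35.11^(-0.07551) = 288.1·0.76437 = 220.215.
B = 255 by definition for t > 66.
Rounded: (205, 220, 255).

(205, 220, 255)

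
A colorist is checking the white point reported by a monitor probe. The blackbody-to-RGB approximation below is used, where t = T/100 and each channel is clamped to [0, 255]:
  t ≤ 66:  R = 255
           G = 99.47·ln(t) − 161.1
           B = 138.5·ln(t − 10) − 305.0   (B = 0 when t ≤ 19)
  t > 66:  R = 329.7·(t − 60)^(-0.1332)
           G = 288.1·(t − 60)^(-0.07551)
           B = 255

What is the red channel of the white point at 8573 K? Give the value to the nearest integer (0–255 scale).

t = 8573/100 = 85.73; the t > 66 branch applies.
R = 329.7·(85.73 − 60)^(-0.1332) = 329.7·25.73^(-0.1332) = 329.7·0.64883 = 213.919.
Rounded: 214.

214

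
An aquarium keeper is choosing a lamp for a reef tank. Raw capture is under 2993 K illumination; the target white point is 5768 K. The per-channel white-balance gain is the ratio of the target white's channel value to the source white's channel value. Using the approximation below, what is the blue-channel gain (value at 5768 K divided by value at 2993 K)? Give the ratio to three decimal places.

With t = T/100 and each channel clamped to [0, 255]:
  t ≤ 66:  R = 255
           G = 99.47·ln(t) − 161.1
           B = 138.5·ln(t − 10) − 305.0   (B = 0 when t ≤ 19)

At 2993 K (t = 29.93):
  B = 138.5·ln(29.93 − 10) − 305.0 = 138.5·ln 19.93 − 305.0 = 138.5·2.9922 − 305.0 = 109.423.
At 5768 K (t = 57.68):
  B = 138.5·ln(57.68 − 10) − 305.0 = 138.5·ln 47.68 − 305.0 = 138.5·3.8645 − 305.0 = 230.235.
Gain = 230.235 / 109.423 = 2.1041 → 2.104.

2.104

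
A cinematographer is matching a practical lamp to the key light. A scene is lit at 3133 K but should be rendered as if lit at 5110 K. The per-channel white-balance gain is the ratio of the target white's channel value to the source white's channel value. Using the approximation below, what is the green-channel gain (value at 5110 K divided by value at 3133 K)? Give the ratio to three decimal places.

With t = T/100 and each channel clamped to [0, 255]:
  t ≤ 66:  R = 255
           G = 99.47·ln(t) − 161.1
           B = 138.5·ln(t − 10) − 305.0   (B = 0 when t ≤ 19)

At 3133 K (t = 31.33):
  G = 99.47·ln 31.33 − 161.1 = 99.47·3.4446 − 161.1 = 181.532.
At 5110 K (t = 51.1):
  G = 99.47·ln 51.1 − 161.1 = 99.47·3.9338 − 161.1 = 230.194.
Gain = 230.194 / 181.532 = 1.2681 → 1.268.

1.268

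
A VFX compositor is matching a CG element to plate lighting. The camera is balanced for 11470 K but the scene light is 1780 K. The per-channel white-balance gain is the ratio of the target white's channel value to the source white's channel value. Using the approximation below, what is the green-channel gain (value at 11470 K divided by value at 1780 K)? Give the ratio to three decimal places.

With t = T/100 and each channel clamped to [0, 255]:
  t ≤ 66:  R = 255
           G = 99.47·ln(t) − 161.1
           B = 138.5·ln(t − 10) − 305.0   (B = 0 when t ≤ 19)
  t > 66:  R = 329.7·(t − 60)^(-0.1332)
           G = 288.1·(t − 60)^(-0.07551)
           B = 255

At 1780 K (t = 17.8):
  G = 99.47·ln 17.8 − 161.1 = 99.47·2.8792 − 161.1 = 125.294.
At 11470 K (t = 114.7):
  G = 288.1·(114.7 − 60)^(-0.07551) = 288.1·54.7^(-0.07551) = 288.1·0.73920 = 212.965.
Gain = 212.965 / 125.294 = 1.6997 → 1.700.

1.700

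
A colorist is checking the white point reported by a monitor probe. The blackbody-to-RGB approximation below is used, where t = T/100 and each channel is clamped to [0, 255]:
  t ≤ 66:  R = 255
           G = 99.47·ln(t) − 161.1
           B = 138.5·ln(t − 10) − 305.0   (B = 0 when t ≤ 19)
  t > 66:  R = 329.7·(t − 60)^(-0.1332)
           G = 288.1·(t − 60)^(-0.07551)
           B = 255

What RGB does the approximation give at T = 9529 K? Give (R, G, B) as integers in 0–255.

(205, 220, 255)

t = 9529/100 = 95.29; the t > 66 branch applies.
R = 329.7·(95.29 − 60)^(-0.1332) = 329.7·35.29^(-0.1332) = 329.7·0.62209 = 205.103.
G = 288.1·(95.29 − 60)^(-0.07551) = 288.1·35.29^(-0.07551) = 288.1·0.76408 = 220.130.
B = 255 by definition for t > 66.
Rounded: (205, 220, 255).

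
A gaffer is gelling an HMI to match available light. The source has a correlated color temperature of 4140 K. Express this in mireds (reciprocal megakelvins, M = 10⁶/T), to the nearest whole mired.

242 mireds

M = 10⁶ / 4140 = 241.546 → 242 mireds.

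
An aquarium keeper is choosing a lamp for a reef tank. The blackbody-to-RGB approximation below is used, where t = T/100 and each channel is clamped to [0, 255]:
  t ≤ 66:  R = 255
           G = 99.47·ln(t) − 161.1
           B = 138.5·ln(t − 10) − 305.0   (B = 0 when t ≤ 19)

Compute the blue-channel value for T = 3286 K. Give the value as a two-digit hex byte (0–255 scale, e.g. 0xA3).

0x80

t = 3286/100 = 32.86; the t ≤ 66 branch applies.
B = 138.5·ln(32.86 − 10) − 305.0 = 138.5·ln 22.86 − 305.0 = 138.5·3.1294 − 305.0 = 128.420.
Rounded: 128; in hex, 0x80.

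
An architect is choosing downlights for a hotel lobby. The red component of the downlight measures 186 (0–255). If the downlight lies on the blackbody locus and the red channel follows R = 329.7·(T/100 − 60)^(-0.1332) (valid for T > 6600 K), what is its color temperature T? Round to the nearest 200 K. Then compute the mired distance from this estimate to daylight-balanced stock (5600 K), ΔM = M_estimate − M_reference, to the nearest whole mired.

(t − 60)^(-0.1332) = 186/329.7 = 0.56415.
t − 60 = 0.56415^(1/-0.1332) = 0.56415^(-7.508) = 73.521, so t = 133.521.
T = 100·t = 13352 K → 13400 K to the nearest 200 K.
M_estimate = 10⁶/13400 = 74.63; M_reference = 10⁶/5600 = 178.57.
ΔM = 74.63 − 178.57 = -103.94 → -104 mireds.

-104 mireds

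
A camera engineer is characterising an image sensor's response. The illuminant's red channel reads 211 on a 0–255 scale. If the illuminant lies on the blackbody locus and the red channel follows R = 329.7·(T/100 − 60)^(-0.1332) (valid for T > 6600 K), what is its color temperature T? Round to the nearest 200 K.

8800 K

(t − 60)^(-0.1332) = 211/329.7 = 0.63998.
t − 60 = 0.63998^(1/-0.1332) = 0.63998^(-7.508) = 28.525, so t = 88.525.
T = 100·t = 8853 K → 8800 K to the nearest 200 K.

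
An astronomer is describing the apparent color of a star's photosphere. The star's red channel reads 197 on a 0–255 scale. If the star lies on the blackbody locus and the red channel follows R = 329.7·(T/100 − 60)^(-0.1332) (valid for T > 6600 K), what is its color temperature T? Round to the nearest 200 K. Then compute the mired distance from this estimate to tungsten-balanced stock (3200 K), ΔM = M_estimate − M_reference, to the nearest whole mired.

-220 mireds

(t − 60)^(-0.1332) = 197/329.7 = 0.59751.
t − 60 = 0.59751^(1/-0.1332) = 0.59751^(-7.508) = 47.761, so t = 107.761.
T = 100·t = 10776 K → 10800 K to the nearest 200 K.
M_estimate = 10⁶/10800 = 92.59; M_reference = 10⁶/3200 = 312.50.
ΔM = 92.59 − 312.50 = -219.91 → -220 mireds.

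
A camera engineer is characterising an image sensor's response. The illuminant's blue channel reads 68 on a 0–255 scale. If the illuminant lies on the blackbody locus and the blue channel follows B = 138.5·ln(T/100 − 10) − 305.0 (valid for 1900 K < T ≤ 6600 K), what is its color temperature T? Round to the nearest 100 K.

2500 K

ln(t − 10) = (68 + 305.0) / 138.5 = 2.6931.
t − 10 = e^2.6931 = 14.778, so t = 24.778.
T = 100·t = 2478 K → 2500 K to the nearest 100 K.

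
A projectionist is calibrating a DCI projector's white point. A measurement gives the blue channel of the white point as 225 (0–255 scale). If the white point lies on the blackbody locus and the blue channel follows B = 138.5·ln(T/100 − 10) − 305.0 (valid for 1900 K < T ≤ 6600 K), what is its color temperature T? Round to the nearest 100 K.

5600 K

ln(t − 10) = (225 + 305.0) / 138.5 = 3.8267.
t − 10 = e^3.8267 = 45.911, so t = 55.911.
T = 100·t = 5591 K → 5600 K to the nearest 100 K.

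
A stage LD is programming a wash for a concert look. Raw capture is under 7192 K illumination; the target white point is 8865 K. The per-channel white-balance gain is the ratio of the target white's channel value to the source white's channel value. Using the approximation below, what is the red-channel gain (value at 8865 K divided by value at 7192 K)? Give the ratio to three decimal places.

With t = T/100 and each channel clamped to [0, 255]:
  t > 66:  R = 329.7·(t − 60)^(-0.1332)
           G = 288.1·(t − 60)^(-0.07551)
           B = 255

At 7192 K (t = 71.92):
  R = 329.7·(71.92 − 60)^(-0.1332) = 329.7·11.92^(-0.1332) = 329.7·0.71885 = 237.006.
At 8865 K (t = 88.65):
  R = 329.7·(88.65 − 60)^(-0.1332) = 329.7·28.65^(-0.1332) = 329.7·0.63960 = 210.877.
Gain = 210.877 / 237.006 = 0.8898 → 0.890.

0.890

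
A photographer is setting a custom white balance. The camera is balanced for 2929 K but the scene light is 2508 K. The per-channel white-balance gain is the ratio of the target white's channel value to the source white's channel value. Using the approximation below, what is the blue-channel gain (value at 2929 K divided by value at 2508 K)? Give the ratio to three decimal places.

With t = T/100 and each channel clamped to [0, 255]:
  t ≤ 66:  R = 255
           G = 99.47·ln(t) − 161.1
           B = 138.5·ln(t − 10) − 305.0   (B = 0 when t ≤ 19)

1.482

At 2508 K (t = 25.08):
  B = 138.5·ln(25.08 − 10) − 305.0 = 138.5·ln 15.08 − 305.0 = 138.5·2.7134 − 305.0 = 70.802.
At 2929 K (t = 29.29):
  B = 138.5·ln(29.29 − 10) − 305.0 = 138.5·ln 19.29 − 305.0 = 138.5·2.9596 − 305.0 = 104.903.
Gain = 104.903 / 70.802 = 1.4816 → 1.482.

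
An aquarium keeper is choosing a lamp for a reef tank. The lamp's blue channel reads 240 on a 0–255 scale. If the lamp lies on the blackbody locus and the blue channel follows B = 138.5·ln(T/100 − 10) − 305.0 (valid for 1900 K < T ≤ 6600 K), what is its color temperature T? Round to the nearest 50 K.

6100 K

ln(t − 10) = (240 + 305.0) / 138.5 = 3.9350.
t − 10 = e^3.9350 = 51.163, so t = 61.163.
T = 100·t = 6116 K → 6100 K to the nearest 50 K.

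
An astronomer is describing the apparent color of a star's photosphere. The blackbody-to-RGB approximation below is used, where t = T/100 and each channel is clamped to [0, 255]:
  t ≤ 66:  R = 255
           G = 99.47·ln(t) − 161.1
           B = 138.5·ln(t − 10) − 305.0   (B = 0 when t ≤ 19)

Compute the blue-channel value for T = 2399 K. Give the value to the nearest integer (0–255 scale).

60

t = 2399/100 = 23.99; the t ≤ 66 branch applies.
B = 138.5·ln(23.99 − 10) − 305.0 = 138.5·ln 13.99 − 305.0 = 138.5·2.6383 − 305.0 = 60.410.
Rounded: 60.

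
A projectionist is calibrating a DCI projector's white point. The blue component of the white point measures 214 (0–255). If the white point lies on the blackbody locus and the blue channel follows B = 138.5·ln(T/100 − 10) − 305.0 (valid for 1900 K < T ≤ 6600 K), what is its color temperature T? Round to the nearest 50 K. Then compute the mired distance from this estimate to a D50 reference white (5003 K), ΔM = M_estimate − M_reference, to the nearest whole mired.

-9 mireds

ln(t − 10) = (214 + 305.0) / 138.5 = 3.7473.
t − 10 = e^3.7473 = 42.406, so t = 52.406.
T = 100·t = 5241 K → 5250 K to the nearest 50 K.
M_estimate = 10⁶/5250 = 190.48; M_reference = 10⁶/5003 = 199.88.
ΔM = 190.48 − 199.88 = -9.40 → -9 mireds.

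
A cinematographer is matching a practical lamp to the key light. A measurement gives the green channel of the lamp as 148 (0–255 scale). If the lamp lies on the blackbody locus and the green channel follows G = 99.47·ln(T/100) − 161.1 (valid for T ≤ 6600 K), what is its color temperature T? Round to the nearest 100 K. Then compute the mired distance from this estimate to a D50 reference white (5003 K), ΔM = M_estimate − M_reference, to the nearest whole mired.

ln t = (148 + 161.1) / 99.47 = 3.1075.
t = e^3.1075 = 22.364.
T = 100·t = 2236 K → 2200 K to the nearest 100 K.
M_estimate = 10⁶/2200 = 454.55; M_reference = 10⁶/5003 = 199.88.
ΔM = 454.55 − 199.88 = 254.67 → +255 mireds.

+255 mireds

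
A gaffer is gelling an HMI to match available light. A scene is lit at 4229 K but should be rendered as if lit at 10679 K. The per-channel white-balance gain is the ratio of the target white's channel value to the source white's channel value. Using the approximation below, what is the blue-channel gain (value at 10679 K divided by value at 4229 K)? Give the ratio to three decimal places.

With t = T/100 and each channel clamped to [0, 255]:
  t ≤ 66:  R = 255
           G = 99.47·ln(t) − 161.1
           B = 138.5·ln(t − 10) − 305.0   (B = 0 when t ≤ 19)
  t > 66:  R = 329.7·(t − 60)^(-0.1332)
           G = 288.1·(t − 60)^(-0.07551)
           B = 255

At 4229 K (t = 42.29):
  B = 138.5·ln(42.29 − 10) − 305.0 = 138.5·ln 32.29 − 305.0 = 138.5·3.4748 − 305.0 = 176.254.
At 10679 K (t = 106.79):
  B = 255 by definition for t > 66.
Gain = 255.000 / 176.254 = 1.4468 → 1.447.

1.447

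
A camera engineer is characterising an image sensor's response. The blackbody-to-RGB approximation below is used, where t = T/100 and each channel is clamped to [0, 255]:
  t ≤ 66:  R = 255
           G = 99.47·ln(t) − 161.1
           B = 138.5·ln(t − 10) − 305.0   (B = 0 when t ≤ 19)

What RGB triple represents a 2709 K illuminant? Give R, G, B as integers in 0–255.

t = 2709/100 = 27.09; the t ≤ 66 branch applies.
R = 255 by definition for t ≤ 66.
G = 99.47·ln 27.09 − 161.1 = 99.47·3.2992 − 161.1 = 167.068.
B = 138.5·ln(27.09 − 10) − 305.0 = 138.5·ln 17.09 − 305.0 = 138.5·2.8385 − 305.0 = 88.131.
Rounded: (255, 167, 88).

R=255, G=167, B=88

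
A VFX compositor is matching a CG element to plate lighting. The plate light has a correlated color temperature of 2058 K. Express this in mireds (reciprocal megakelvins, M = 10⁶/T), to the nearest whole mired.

486 mireds

M = 10⁶ / 2058 = 485.909 → 486 mireds.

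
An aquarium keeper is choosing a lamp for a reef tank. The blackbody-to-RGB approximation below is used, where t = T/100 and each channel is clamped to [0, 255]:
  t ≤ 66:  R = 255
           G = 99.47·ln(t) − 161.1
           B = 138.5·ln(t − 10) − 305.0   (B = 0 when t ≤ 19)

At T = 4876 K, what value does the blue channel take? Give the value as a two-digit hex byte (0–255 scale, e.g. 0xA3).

t = 4876/100 = 48.76; the t ≤ 66 branch applies.
B = 138.5·ln(48.76 − 10) − 305.0 = 138.5·ln 38.76 − 305.0 = 138.5·3.6574 − 305.0 = 201.548.
Rounded: 202; in hex, 0xCA.

0xCA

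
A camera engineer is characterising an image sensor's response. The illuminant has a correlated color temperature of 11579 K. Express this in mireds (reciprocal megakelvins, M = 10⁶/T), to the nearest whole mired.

86 mireds

M = 10⁶ / 11579 = 86.363 → 86 mireds.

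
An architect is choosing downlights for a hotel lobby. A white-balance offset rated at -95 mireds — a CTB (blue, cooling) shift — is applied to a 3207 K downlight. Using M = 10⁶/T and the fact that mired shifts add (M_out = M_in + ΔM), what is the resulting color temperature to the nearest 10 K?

4610 K

M_in = 10⁶/3207 = 311.82 mireds.
M_out = 311.82 + (-95) = 216.82 mireds.
T_out = 10⁶/216.82 = 4612.2 K → 4610 K.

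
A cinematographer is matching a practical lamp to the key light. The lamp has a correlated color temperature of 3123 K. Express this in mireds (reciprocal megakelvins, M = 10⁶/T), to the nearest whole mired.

M = 10⁶ / 3123 = 320.205 → 320 mireds.

320 mireds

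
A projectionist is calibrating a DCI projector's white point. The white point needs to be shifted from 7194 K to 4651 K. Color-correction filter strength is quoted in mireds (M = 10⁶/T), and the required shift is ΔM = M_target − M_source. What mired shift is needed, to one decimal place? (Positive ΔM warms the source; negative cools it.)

M_source = 10⁶/7194 = 139.005; M_target = 10⁶/4651 = 215.008.
ΔM = 215.008 − 139.005 = 76.003 → +76.0 mireds, a warming shift.

+76.0 mireds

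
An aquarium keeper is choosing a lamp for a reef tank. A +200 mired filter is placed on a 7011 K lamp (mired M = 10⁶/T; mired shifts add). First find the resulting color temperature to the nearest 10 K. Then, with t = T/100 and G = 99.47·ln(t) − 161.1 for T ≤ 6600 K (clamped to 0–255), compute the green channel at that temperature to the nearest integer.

M_in = 10⁶/7011 = 142.63; M_out = 142.63 + (+200) = 342.63.
T_out = 10⁶/342.63 = 2918.6 K → 2920 K; t = 29.2.
G = 99.47·ln 29.2 − 161.1 = 99.47·3.3742 − 161.1 = 174.529.
Rounded: 175.

175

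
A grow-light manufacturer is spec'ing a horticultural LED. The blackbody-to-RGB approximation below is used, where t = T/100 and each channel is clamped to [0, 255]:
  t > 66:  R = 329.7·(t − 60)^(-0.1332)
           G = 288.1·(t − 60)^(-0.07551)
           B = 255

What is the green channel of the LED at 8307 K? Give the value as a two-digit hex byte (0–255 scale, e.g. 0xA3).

0xE3

t = 8307/100 = 83.07; the t > 66 branch applies.
G = 288.1·(83.07 − 60)^(-0.07551) = 288.1·23.07^(-0.07551) = 288.1·0.78900 = 227.311.
Rounded: 227; in hex, 0xE3.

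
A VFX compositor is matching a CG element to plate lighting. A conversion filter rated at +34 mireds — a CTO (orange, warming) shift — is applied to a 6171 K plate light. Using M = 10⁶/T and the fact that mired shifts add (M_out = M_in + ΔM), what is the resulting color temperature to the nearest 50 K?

M_in = 10⁶/6171 = 162.05 mireds.
M_out = 162.05 + (+34) = 196.05 mireds.
T_out = 10⁶/196.05 = 5100.8 K → 5100 K.

5100 K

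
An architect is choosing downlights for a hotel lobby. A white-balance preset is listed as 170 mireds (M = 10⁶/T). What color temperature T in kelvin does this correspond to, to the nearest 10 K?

5880 K

T = 10⁶ / 170 = 5882.35 K → 5880 K.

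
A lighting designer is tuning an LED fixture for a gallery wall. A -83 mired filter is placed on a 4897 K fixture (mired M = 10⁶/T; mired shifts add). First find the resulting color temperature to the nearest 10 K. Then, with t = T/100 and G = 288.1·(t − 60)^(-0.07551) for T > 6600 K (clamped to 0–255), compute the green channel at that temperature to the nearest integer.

M_in = 10⁶/4897 = 204.21; M_out = 204.21 + (-83) = 121.21.
T_out = 10⁶/121.21 = 8250.4 K → 8250 K; t = 82.5.
G = 288.1·(82.5 − 60)^(-0.07551) = 288.1·22.5^(-0.07551) = 288.1·0.79049 = 227.740.
Rounded: 228.

228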